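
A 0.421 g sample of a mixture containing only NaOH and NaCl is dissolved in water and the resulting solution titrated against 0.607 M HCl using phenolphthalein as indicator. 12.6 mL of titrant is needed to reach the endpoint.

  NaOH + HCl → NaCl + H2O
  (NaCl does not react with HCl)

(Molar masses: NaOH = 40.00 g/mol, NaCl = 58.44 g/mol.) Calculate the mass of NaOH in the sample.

n(HCl) = 0.0126 × 0.607 = 7.65 × 10^-3 mol
Let x = n(NaOH), y = n(NaCl).
Titrant: 1x = 7.65 × 10^-3;  mass: 40.00x + 58.44y = 0.421
Solving, x = 7.65 × 10^-3 mol, y = 1.97 × 10^-3 mol
mass of NaOH = 7.65 × 10^-3 × 40.00 = 0.306 g

0.306 g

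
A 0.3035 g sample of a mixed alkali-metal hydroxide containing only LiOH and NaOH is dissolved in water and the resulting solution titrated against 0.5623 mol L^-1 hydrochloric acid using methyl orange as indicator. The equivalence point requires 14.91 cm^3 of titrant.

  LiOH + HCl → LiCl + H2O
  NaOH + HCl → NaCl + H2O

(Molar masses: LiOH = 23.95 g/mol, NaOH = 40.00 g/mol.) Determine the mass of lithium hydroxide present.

0.04754 g

n(HCl) = 0.01491 × 0.5623 = 8.384 × 10^-3 mol
Let x = n(LiOH), y = n(NaOH).
Titrant: 1x + 1y = 8.384 × 10^-3;  mass: 23.95x + 40.00y = 0.3035
Solving, x = 1.985 × 10^-3 mol, y = 6.399 × 10^-3 mol
mass of LiOH = 1.985 × 10^-3 × 23.95 = 0.04754 g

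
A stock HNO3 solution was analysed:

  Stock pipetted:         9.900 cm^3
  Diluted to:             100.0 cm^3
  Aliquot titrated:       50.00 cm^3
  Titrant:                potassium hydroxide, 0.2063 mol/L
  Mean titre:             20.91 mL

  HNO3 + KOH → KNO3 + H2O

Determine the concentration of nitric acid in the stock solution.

0.8715 mol/L

n(KOH) = 0.02091 × 0.2063 = 4.314 × 10^-3 mol
n(HNO3) in the aliquot = 4.314 × 10^-3 mol (1:1 ratio)
[HNO3]_dilute = 4.314 × 10^-3 / 0.05000 = 0.08627 mol/L
Dilution factor = 100.0 / 9.900 = 10.10
[HNO3]_stock = 0.08627 × 10.10 = 0.8715 mol/L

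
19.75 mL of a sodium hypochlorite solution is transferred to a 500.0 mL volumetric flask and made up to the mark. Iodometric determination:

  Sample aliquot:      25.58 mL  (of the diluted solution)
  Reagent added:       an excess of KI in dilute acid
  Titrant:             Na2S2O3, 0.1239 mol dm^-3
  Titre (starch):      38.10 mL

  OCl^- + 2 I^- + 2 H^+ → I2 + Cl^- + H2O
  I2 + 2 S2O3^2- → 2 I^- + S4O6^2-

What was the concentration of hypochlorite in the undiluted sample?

2.336 mol/L

n(S2O3^2-) = 0.03810 × 0.1239 = 4.721 × 10^-3 mol
n(I2) = n(S2O3^2-)/2 = 2.360 × 10^-3 mol
n(OCl^-) in the aliquot = 2.360 × 10^-3 mol (1:1 ratio)
[OCl^-]_dilute = 2.360 × 10^-3 / 0.02558 = 0.09227 mol/L
[OCl^-]_original = 0.09227 × 500.0/19.75 = 2.336 mol/L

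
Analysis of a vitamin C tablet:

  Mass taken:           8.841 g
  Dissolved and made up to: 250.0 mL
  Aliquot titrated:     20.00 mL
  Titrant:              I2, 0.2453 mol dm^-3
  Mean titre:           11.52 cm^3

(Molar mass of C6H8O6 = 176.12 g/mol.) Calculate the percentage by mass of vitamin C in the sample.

70.37 %

C6H8O6 + I2 → C6H6O6 + 2 HI
n(I2) per titration = 0.01152 × 0.2453 = 2.826 × 10^-3 mol
n(C6H8O6) in each aliquot = 2.826 × 10^-3 mol (1:1 ratio)
n(C6H8O6) in the whole flask = 2.826 × 10^-3 × 250.0/20.00 = 0.03532 mol
mass of C6H8O6 = 0.03532 × 176.12 = 6.221 g
% C6H8O6 = 6.221 / 8.841 × 100 = 70.37 %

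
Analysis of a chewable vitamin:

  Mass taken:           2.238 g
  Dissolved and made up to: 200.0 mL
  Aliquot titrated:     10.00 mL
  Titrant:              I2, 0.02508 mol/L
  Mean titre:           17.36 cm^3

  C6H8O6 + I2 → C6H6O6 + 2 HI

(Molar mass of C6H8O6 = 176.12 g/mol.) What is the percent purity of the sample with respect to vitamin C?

68.53 %

n(I2) per titration = 0.01736 × 0.02508 = 4.354 × 10^-4 mol
n(C6H8O6) in each aliquot = 4.354 × 10^-4 mol (1:1 ratio)
n(C6H8O6) in the whole flask = 4.354 × 10^-4 × 200.0/10.00 = 8.708 × 10^-3 mol
mass of C6H8O6 = 8.708 × 10^-3 × 176.12 = 1.534 g
% C6H8O6 = 1.534 / 2.238 × 100 = 68.53 %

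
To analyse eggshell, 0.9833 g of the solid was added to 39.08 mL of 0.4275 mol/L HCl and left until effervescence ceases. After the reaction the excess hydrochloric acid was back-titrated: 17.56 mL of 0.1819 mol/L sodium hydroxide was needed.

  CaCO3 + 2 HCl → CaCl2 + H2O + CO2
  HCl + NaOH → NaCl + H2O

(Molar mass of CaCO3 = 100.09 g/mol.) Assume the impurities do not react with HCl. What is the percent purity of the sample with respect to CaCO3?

68.77 %

n(HCl) added = 0.03908 × 0.4275 = 0.01671 mol
n(NaOH) used in back-titration = 0.01756 × 0.1819 = 3.194 × 10^-3 mol
n(HCl) left over = 3.194 × 10^-3 mol (1:1 ratio)
n(HCl) consumed by analyte = 0.01671 − 3.194 × 10^-3 = 0.01351 mol
From the 1:2 ratio, n(CaCO3) = 1/2 × 0.01351 = 6.756 × 10^-3 mol
mass of CaCO3 = 6.756 × 10^-3 × 100.09 = 0.6762 g
% CaCO3 = 0.6762 / 0.9833 × 100 = 68.77 %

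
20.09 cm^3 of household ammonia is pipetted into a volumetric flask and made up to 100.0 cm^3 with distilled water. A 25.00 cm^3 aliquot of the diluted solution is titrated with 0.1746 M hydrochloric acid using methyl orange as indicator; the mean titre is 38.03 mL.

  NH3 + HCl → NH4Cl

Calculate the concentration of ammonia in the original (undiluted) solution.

1.322 M

n(HCl) = 0.03803 × 0.1746 = 6.640 × 10^-3 mol
n(NH3) in the aliquot = 6.640 × 10^-3 mol (1:1 ratio)
[NH3]_dilute = 6.640 × 10^-3 / 0.02500 = 0.2656 mol/L
Dilution factor = 100.0 / 20.09 = 4.978
[NH3]_stock = 0.2656 × 4.978 = 1.322 mol/L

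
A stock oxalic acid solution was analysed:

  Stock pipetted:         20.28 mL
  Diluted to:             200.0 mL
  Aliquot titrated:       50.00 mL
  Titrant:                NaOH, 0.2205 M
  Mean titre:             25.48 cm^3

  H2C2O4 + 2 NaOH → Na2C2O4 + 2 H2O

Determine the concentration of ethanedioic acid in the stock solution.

n(NaOH) = 0.02548 × 0.2205 = 5.618 × 10^-3 mol
From the 1:2 ratio, n(H2C2O4) in the aliquot = 1/2 × 5.618 × 10^-3 = 2.809 × 10^-3 mol
[H2C2O4]_dilute = 2.809 × 10^-3 / 0.05000 = 0.05618 mol/L
Dilution factor = 200.0 / 20.28 = 9.862
[H2C2O4]_stock = 0.05618 × 9.862 = 0.5541 mol/L

0.5541 M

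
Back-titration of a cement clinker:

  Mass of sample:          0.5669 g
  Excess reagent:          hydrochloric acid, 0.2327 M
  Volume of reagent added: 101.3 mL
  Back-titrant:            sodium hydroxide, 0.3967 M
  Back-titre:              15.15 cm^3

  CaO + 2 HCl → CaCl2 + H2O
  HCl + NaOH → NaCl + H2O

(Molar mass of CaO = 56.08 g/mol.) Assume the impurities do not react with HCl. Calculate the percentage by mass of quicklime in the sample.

86.87 %

n(HCl) added = 0.1013 × 0.2327 = 0.02357 mol
n(NaOH) used in back-titration = 0.01515 × 0.3967 = 6.010 × 10^-3 mol
n(HCl) left over = 6.010 × 10^-3 mol (1:1 ratio)
n(HCl) consumed by analyte = 0.02357 − 6.010 × 10^-3 = 0.01756 mol
From the 1:2 ratio, n(CaO) = 1/2 × 0.01756 = 8.781 × 10^-3 mol
mass of CaO = 8.781 × 10^-3 × 56.08 = 0.4925 g
% CaO = 0.4925 / 0.5669 × 100 = 86.87 %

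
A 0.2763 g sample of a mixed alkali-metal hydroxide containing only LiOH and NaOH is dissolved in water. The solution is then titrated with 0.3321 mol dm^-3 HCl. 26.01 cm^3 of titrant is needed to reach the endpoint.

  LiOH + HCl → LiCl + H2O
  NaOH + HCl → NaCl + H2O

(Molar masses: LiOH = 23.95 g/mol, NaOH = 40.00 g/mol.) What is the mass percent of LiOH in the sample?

n(HCl) = 0.02601 × 0.3321 = 8.638 × 10^-3 mol
Let x = n(LiOH), y = n(NaOH).
Titrant: 1x + 1y = 8.638 × 10^-3;  mass: 23.95x + 40.00y = 0.2763
Solving, x = 4.313 × 10^-3 mol, y = 4.325 × 10^-3 mol
mass of LiOH = 4.313 × 10^-3 × 23.95 = 0.1033 g
% LiOH = 0.1033 / 0.2763 × 100 = 37.38 %

37.38 %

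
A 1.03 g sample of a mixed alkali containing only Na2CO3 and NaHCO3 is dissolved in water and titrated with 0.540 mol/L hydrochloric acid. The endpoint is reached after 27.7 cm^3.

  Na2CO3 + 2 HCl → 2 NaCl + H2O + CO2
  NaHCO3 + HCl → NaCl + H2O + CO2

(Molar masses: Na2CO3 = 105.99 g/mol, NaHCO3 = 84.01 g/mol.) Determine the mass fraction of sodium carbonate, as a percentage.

37.6 %

n(HCl) = 0.0277 × 0.540 = 0.0150 mol
Let x = n(Na2CO3), y = n(NaHCO3).
Titrant: 2x + 1y = 0.0150;  mass: 105.99x + 84.01y = 1.03
Solving, x = 3.65 × 10^-3 mol, y = 7.65 × 10^-3 mol
mass of Na2CO3 = 3.65 × 10^-3 × 105.99 = 0.387 g
% Na2CO3 = 0.387 / 1.03 × 100 = 37.6 %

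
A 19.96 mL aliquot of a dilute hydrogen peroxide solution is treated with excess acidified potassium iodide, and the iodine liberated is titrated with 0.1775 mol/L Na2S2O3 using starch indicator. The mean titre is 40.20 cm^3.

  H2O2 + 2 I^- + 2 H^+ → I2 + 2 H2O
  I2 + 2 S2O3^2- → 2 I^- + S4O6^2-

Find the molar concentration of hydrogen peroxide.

0.1787 mol/L

n(S2O3^2-) = 0.04020 × 0.1775 = 7.136 × 10^-3 mol
n(I2) = n(S2O3^2-)/2 = 3.568 × 10^-3 mol
n(H2O2) in the aliquot = 3.568 × 10^-3 mol (1:1 ratio)
[H2O2] = 3.568 × 10^-3 / 0.01996 = 0.1787 mol/L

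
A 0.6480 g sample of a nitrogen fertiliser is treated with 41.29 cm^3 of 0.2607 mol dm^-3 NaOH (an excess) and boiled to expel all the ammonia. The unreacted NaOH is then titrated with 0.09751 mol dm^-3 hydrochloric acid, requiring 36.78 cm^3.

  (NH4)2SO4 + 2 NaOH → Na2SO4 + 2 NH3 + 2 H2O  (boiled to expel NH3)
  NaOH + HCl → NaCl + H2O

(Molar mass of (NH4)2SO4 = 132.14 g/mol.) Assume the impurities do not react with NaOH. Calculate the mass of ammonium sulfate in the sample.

0.4742 g

n(NaOH) added = 0.04129 × 0.2607 = 0.01076 mol
n(HCl) used in back-titration = 0.03678 × 0.09751 = 3.586 × 10^-3 mol
n(NaOH) left over = 3.586 × 10^-3 mol (1:1 ratio)
n(NaOH) consumed by analyte = 0.01076 − 3.586 × 10^-3 = 7.178 × 10^-3 mol
From the 1:2 ratio, n((NH4)2SO4) = 1/2 × 7.178 × 10^-3 = 3.589 × 10^-3 mol
mass of (NH4)2SO4 = 3.589 × 10^-3 × 132.14 = 0.4742 g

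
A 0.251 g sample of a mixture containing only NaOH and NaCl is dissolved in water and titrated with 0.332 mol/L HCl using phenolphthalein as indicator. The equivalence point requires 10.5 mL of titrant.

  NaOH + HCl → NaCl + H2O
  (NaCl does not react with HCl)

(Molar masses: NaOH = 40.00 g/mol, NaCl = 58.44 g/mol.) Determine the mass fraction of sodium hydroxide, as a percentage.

n(HCl) = 0.0105 × 0.332 = 3.49 × 10^-3 mol
Let x = n(NaOH), y = n(NaCl).
Titrant: 1x = 3.49 × 10^-3;  mass: 40.00x + 58.44y = 0.251
Solving, x = 3.49 × 10^-3 mol, y = 1.91 × 10^-3 mol
mass of NaOH = 3.49 × 10^-3 × 40.00 = 0.139 g
% NaOH = 0.139 / 0.251 × 100 = 55.6 %

55.6 %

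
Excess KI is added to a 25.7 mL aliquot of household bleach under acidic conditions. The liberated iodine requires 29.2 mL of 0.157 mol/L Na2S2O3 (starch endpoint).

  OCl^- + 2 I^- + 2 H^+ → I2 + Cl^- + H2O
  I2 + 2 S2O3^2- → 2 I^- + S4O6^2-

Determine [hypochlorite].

0.0892 mol/L

n(S2O3^2-) = 0.0292 × 0.157 = 4.58 × 10^-3 mol
n(I2) = n(S2O3^2-)/2 = 2.29 × 10^-3 mol
n(OCl^-) in the aliquot = 2.29 × 10^-3 mol (1:1 ratio)
[OCl^-] = 2.29 × 10^-3 / 0.0257 = 0.0892 mol/L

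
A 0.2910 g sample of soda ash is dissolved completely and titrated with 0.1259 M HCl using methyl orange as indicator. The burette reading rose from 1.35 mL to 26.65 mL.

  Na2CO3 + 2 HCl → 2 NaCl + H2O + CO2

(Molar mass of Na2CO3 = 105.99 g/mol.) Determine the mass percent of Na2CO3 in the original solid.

n(HCl) = 0.02530 L × 0.1259 mol/L = 3.185 × 10^-3 mol
From the 1:2 ratio, n(Na2CO3) = 1/2 × 3.185 × 10^-3 = 1.593 × 10^-3 mol
mass of Na2CO3 = 1.593 × 10^-3 × 105.99 g/mol = 0.1688 g
% Na2CO3 = 0.1688 / 0.2910 × 100 = 58.01 %

58.01 %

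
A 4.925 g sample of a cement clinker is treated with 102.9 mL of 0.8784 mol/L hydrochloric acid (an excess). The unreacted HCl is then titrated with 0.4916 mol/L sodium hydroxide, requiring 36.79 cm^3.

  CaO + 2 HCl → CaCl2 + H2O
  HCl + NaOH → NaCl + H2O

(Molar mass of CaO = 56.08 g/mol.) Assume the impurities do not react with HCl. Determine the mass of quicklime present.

2.027 g

n(HCl) added = 0.1029 × 0.8784 = 0.09039 mol
n(NaOH) used in back-titration = 0.03679 × 0.4916 = 0.01809 mol
n(HCl) left over = 0.01809 mol (1:1 ratio)
n(HCl) consumed by analyte = 0.09039 − 0.01809 = 0.07230 mol
From the 1:2 ratio, n(CaO) = 1/2 × 0.07230 = 0.03615 mol
mass of CaO = 0.03615 × 56.08 = 2.027 g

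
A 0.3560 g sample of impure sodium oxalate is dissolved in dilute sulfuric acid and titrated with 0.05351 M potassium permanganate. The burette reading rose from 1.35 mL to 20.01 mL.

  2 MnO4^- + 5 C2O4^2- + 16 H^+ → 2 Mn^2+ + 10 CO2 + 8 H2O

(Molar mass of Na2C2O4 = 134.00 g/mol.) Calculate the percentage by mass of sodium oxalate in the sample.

93.96 %

n(KMnO4) = 0.01866 L × 0.05351 mol/L = 9.985 × 10^-4 mol
From the 5:2 ratio, n(Na2C2O4) = 5/2 × 9.985 × 10^-4 = 2.496 × 10^-3 mol
mass of Na2C2O4 = 2.496 × 10^-3 × 134.00 g/mol = 0.3345 g
% Na2C2O4 = 0.3345 / 0.3560 × 100 = 93.96 %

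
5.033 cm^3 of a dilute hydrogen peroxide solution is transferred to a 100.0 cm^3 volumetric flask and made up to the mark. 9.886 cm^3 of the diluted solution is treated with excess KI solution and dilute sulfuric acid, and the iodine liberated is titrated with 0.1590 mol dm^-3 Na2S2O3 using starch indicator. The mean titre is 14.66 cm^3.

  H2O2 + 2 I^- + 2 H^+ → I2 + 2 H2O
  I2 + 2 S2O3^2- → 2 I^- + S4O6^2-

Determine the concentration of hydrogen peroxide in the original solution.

2.342 mol/L

n(S2O3^2-) = 0.01466 × 0.1590 = 2.331 × 10^-3 mol
n(I2) = n(S2O3^2-)/2 = 1.165 × 10^-3 mol
n(H2O2) in the aliquot = 1.165 × 10^-3 mol (1:1 ratio)
[H2O2]_dilute = 1.165 × 10^-3 / 0.009886 = 0.1179 mol/L
[H2O2]_original = 0.1179 × 100.0/5.033 = 2.342 mol/L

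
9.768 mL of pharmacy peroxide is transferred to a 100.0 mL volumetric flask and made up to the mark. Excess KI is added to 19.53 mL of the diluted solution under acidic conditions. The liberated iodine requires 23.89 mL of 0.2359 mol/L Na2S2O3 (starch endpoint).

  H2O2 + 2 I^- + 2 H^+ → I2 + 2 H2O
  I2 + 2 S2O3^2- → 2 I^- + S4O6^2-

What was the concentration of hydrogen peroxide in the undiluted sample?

n(S2O3^2-) = 0.02389 × 0.2359 = 5.636 × 10^-3 mol
n(I2) = n(S2O3^2-)/2 = 2.818 × 10^-3 mol
n(H2O2) in the aliquot = 2.818 × 10^-3 mol (1:1 ratio)
[H2O2]_dilute = 2.818 × 10^-3 / 0.01953 = 0.1443 mol/L
[H2O2]_original = 0.1443 × 100.0/9.768 = 1.477 mol/L

1.477 mol/L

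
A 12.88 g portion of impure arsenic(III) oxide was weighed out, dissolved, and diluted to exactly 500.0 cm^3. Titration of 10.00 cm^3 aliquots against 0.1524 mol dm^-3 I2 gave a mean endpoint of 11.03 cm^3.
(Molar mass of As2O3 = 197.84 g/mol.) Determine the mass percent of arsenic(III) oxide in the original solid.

64.55 %

As2O3 + 2 I2 + 2 H2O → As2O5 + 4 HI
n(I2) per titration = 0.01103 × 0.1524 = 1.681 × 10^-3 mol
From the 1:2 ratio, n(As2O3) in each aliquot = 1/2 × 1.681 × 10^-3 = 8.405 × 10^-4 mol
n(As2O3) in the whole flask = 8.405 × 10^-4 × 500.0/10.00 = 0.04202 mol
mass of As2O3 = 0.04202 × 197.84 = 8.314 g
% As2O3 = 8.314 / 12.88 × 100 = 64.55 %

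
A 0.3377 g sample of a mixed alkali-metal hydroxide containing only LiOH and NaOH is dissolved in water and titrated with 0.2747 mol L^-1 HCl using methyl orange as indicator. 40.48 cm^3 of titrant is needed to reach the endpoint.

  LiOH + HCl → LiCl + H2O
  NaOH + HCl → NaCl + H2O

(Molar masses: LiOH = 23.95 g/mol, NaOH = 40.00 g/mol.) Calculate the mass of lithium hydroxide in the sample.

0.1598 g

n(HCl) = 0.04048 × 0.2747 = 0.01112 mol
Let x = n(LiOH), y = n(NaOH).
Titrant: 1x + 1y = 0.01112;  mass: 23.95x + 40.00y = 0.3377
Solving, x = 6.673 × 10^-3 mol, y = 4.447 × 10^-3 mol
mass of LiOH = 6.673 × 10^-3 × 23.95 = 0.1598 g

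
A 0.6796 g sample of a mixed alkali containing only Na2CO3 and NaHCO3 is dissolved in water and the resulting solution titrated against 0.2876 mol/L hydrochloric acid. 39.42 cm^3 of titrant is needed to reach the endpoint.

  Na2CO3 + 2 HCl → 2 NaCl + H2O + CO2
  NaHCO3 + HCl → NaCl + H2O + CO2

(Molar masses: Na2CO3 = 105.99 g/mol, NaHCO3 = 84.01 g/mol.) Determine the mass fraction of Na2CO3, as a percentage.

n(HCl) = 0.03942 × 0.2876 = 0.01134 mol
Let x = n(Na2CO3), y = n(NaHCO3).
Titrant: 2x + 1y = 0.01134;  mass: 105.99x + 84.01y = 0.6796
Solving, x = 4.398 × 10^-3 mol, y = 2.540 × 10^-3 mol
mass of Na2CO3 = 4.398 × 10^-3 × 105.99 = 0.4662 g
% Na2CO3 = 0.4662 / 0.6796 × 100 = 68.60 %

68.60 %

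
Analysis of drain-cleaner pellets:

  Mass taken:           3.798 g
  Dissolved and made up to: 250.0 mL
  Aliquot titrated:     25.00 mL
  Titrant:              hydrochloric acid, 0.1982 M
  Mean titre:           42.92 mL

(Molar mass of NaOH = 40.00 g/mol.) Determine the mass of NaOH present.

NaOH + HCl → NaCl + H2O
n(HCl) per titration = 0.04292 × 0.1982 = 8.507 × 10^-3 mol
n(NaOH) in each aliquot = 8.507 × 10^-3 mol (1:1 ratio)
n(NaOH) in the whole flask = 8.507 × 10^-3 × 250.0/25.00 = 0.08507 mol
mass of NaOH = 0.08507 × 40.00 = 3.403 g

3.403 g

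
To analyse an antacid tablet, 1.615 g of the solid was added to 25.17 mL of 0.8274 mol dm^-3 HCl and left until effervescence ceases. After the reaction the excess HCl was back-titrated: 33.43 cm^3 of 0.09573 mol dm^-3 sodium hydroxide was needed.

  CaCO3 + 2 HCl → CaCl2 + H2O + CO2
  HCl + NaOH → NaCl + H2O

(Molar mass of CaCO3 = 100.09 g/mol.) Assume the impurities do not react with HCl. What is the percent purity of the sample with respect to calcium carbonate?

n(HCl) added = 0.02517 × 0.8274 = 0.02083 mol
n(NaOH) used in back-titration = 0.03343 × 0.09573 = 3.200 × 10^-3 mol
n(HCl) left over = 3.200 × 10^-3 mol (1:1 ratio)
n(HCl) consumed by analyte = 0.02083 − 3.200 × 10^-3 = 0.01763 mol
From the 1:2 ratio, n(CaCO3) = 1/2 × 0.01763 = 8.813 × 10^-3 mol
mass of CaCO3 = 8.813 × 10^-3 × 100.09 = 0.8821 g
% CaCO3 = 0.8821 / 1.615 × 100 = 54.62 %

54.62 %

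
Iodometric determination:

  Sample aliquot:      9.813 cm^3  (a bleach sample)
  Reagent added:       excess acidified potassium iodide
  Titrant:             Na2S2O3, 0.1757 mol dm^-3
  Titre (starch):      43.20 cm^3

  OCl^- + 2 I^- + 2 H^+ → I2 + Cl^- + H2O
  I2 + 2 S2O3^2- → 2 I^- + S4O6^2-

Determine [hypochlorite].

0.3867 mol/L

n(S2O3^2-) = 0.04320 × 0.1757 = 7.590 × 10^-3 mol
n(I2) = n(S2O3^2-)/2 = 3.795 × 10^-3 mol
n(OCl^-) in the aliquot = 3.795 × 10^-3 mol (1:1 ratio)
[OCl^-] = 3.795 × 10^-3 / 0.009813 = 0.3867 mol/L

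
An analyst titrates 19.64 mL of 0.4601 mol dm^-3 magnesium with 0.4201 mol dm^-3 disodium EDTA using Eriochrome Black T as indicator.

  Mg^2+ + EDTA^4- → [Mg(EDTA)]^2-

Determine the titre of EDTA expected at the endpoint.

21.51 mL

n(Mg2+) = 0.01964 L × 0.4601 mol/L = 9.036 × 10^-3 mol
n(EDTA) = 9.036 × 10^-3 mol (1:1 stoichiometry)
V(EDTA) = 9.036 × 10^-3 mol / 0.4201 mol/L = 0.02151 L = 21.51 mL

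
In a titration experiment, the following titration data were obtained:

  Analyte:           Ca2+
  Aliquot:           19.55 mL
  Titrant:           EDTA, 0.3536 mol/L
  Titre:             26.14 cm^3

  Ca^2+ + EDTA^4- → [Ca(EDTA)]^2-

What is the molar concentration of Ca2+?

n(EDTA) = 0.02614 L × 0.3536 mol/L = 9.243 × 10^-3 mol
n(Ca2+) = 9.243 × 10^-3 mol (1:1 mole ratio)
[Ca2+] = 9.243 × 10^-3 mol / 0.01955 L = 0.4728 mol/L

0.4728 mol/L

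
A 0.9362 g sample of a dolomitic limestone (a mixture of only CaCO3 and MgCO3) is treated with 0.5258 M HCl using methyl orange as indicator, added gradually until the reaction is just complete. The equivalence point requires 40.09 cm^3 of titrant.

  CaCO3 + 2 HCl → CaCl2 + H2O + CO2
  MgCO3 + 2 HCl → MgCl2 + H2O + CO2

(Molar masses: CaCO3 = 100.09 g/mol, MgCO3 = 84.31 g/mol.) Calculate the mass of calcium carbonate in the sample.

n(HCl) = 0.04009 × 0.5258 = 0.02108 mol
Let x = n(CaCO3), y = n(MgCO3).
Titrant: 2x + 2y = 0.02108;  mass: 100.09x + 84.31y = 0.9362
Solving, x = 3.017 × 10^-3 mol, y = 7.523 × 10^-3 mol
mass of CaCO3 = 3.017 × 10^-3 × 100.09 = 0.3019 g

0.3019 g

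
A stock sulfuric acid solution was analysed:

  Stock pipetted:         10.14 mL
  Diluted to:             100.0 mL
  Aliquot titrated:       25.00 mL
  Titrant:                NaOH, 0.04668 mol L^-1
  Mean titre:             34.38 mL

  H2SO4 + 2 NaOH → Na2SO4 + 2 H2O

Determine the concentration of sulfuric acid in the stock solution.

n(NaOH) = 0.03438 × 0.04668 = 1.605 × 10^-3 mol
From the 1:2 ratio, n(H2SO4) in the aliquot = 1/2 × 1.605 × 10^-3 = 8.024 × 10^-4 mol
[H2SO4]_dilute = 8.024 × 10^-4 / 0.02500 = 0.03210 mol/L
Dilution factor = 100.0 / 10.14 = 9.862
[H2SO4]_stock = 0.03210 × 9.862 = 0.3165 mol/L

0.3165 mol/L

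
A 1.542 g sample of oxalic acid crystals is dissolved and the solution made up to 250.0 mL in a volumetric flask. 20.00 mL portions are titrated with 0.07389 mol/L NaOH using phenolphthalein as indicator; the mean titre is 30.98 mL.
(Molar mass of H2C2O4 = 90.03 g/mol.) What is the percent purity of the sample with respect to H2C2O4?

H2C2O4 + 2 NaOH → Na2C2O4 + 2 H2O
n(NaOH) per titration = 0.03098 × 0.07389 = 2.289 × 10^-3 mol
From the 1:2 ratio, n(H2C2O4) in each aliquot = 1/2 × 2.289 × 10^-3 = 1.145 × 10^-3 mol
n(H2C2O4) in the whole flask = 1.145 × 10^-3 × 250.0/20.00 = 0.01431 mol
mass of H2C2O4 = 0.01431 × 90.03 = 1.288 g
% H2C2O4 = 1.288 / 1.542 × 100 = 83.53 %

83.53 %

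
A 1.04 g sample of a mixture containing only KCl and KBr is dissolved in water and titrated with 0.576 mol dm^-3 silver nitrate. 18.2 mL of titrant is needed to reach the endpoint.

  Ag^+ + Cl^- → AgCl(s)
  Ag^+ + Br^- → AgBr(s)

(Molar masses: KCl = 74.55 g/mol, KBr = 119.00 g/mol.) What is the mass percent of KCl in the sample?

33.5 %

n(AgNO3) = 0.0182 × 0.576 = 0.0105 mol
Let x = n(KCl), y = n(KBr).
Titrant: 1x + 1y = 0.0105;  mass: 74.55x + 119.00y = 1.04
Solving, x = 4.67 × 10^-3 mol, y = 5.82 × 10^-3 mol
mass of KCl = 4.67 × 10^-3 × 74.55 = 0.348 g
% KCl = 0.348 / 1.04 × 100 = 33.5 %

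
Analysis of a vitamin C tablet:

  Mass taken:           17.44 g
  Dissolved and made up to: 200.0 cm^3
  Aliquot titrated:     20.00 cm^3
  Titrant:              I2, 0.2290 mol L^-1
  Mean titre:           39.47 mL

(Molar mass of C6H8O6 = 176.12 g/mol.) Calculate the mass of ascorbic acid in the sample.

C6H8O6 + I2 → C6H6O6 + 2 HI
n(I2) per titration = 0.03947 × 0.2290 = 9.039 × 10^-3 mol
n(C6H8O6) in each aliquot = 9.039 × 10^-3 mol (1:1 ratio)
n(C6H8O6) in the whole flask = 9.039 × 10^-3 × 200.0/20.00 = 0.09039 mol
mass of C6H8O6 = 0.09039 × 176.12 = 15.92 g

15.92 g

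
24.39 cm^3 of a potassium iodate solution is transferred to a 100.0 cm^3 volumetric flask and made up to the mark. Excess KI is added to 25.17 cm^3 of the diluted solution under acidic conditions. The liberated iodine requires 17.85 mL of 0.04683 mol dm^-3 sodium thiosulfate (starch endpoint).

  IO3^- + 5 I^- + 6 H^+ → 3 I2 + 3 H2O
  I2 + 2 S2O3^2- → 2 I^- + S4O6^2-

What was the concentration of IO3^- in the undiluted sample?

n(S2O3^2-) = 0.01785 × 0.04683 = 8.359 × 10^-4 mol
n(I2) = n(S2O3^2-)/2 = 4.180 × 10^-4 mol
From the 1:3 ratio, n(IO3^-) in the aliquot = 1/3 × 4.180 × 10^-4 = 1.393 × 10^-4 mol
[IO3^-]_dilute = 1.393 × 10^-4 / 0.02517 = 0.005535 mol/L
[IO3^-]_original = 0.005535 × 100.0/24.39 = 0.02269 mol/L

0.02269 mol/L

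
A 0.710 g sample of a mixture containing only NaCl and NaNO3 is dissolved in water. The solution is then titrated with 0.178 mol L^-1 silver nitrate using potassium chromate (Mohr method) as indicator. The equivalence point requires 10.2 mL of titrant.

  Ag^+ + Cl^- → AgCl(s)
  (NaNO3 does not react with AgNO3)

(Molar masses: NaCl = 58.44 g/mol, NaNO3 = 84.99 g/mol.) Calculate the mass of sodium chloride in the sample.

n(AgNO3) = 0.0102 × 0.178 = 1.82 × 10^-3 mol
Let x = n(NaCl), y = n(NaNO3).
Titrant: 1x = 1.82 × 10^-3;  mass: 58.44x + 84.99y = 0.710
Solving, x = 1.82 × 10^-3 mol, y = 7.11 × 10^-3 mol
mass of NaCl = 1.82 × 10^-3 × 58.44 = 0.106 g

0.106 g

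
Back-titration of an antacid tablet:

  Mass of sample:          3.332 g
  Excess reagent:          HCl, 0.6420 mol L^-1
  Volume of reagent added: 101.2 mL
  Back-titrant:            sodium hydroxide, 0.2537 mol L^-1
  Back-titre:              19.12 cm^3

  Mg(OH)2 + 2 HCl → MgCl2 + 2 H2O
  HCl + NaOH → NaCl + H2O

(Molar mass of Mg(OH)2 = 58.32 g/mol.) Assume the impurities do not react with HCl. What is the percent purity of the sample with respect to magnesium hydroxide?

n(HCl) added = 0.1012 × 0.6420 = 0.06497 mol
n(NaOH) used in back-titration = 0.01912 × 0.2537 = 4.851 × 10^-3 mol
n(HCl) left over = 4.851 × 10^-3 mol (1:1 ratio)
n(HCl) consumed by analyte = 0.06497 − 4.851 × 10^-3 = 0.06012 mol
From the 1:2 ratio, n(Mg(OH)2) = 1/2 × 0.06012 = 0.03006 mol
mass of Mg(OH)2 = 0.03006 × 58.32 = 1.753 g
% Mg(OH)2 = 1.753 / 3.332 × 100 = 52.61 %

52.61 %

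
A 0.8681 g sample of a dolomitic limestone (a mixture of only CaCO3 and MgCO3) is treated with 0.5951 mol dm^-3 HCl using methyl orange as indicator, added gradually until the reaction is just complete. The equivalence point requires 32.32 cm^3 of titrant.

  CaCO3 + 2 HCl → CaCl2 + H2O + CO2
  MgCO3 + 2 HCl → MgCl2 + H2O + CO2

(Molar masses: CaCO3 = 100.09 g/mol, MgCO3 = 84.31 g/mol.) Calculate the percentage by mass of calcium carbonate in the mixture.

41.87 %

n(HCl) = 0.03232 × 0.5951 = 0.01923 mol
Let x = n(CaCO3), y = n(MgCO3).
Titrant: 2x + 2y = 0.01923;  mass: 100.09x + 84.31y = 0.8681
Solving, x = 3.632 × 10^-3 mol, y = 5.985 × 10^-3 mol
mass of CaCO3 = 3.632 × 10^-3 × 100.09 = 0.3635 g
% CaCO3 = 0.3635 / 0.8681 × 100 = 41.87 %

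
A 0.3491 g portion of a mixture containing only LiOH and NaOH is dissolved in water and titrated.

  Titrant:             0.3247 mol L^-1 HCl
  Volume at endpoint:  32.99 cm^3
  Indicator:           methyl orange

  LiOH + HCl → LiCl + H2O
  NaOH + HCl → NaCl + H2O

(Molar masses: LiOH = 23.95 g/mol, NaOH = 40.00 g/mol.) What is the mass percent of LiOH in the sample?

n(HCl) = 0.03299 × 0.3247 = 0.01071 mol
Let x = n(LiOH), y = n(NaOH).
Titrant: 1x + 1y = 0.01071;  mass: 23.95x + 40.00y = 0.3491
Solving, x = 4.945 × 10^-3 mol, y = 5.766 × 10^-3 mol
mass of LiOH = 4.945 × 10^-3 × 23.95 = 0.1184 g
% LiOH = 0.1184 / 0.3491 × 100 = 33.93 %

33.93 %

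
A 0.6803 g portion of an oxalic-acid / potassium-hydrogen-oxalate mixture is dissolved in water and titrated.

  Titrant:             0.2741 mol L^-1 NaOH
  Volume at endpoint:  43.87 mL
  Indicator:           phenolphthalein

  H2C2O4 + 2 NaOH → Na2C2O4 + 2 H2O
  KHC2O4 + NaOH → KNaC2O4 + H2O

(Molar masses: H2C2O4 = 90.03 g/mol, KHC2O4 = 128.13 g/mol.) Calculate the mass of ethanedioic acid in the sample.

0.4660 g

n(NaOH) = 0.04387 × 0.2741 = 0.01202 mol
Let x = n(H2C2O4), y = n(KHC2O4).
Titrant: 2x + 1y = 0.01202;  mass: 90.03x + 128.13y = 0.6803
Solving, x = 5.176 × 10^-3 mol, y = 1.672 × 10^-3 mol
mass of H2C2O4 = 5.176 × 10^-3 × 90.03 = 0.4660 g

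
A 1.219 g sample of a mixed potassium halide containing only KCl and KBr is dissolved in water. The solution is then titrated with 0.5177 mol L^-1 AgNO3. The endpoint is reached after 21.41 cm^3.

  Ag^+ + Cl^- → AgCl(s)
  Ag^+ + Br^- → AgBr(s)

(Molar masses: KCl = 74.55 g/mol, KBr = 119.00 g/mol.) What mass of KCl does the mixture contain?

0.1677 g

n(AgNO3) = 0.02141 × 0.5177 = 0.01108 mol
Let x = n(KCl), y = n(KBr).
Titrant: 1x + 1y = 0.01108;  mass: 74.55x + 119.00y = 1.219
Solving, x = 2.250 × 10^-3 mol, y = 8.834 × 10^-3 mol
mass of KCl = 2.250 × 10^-3 × 74.55 = 0.1677 g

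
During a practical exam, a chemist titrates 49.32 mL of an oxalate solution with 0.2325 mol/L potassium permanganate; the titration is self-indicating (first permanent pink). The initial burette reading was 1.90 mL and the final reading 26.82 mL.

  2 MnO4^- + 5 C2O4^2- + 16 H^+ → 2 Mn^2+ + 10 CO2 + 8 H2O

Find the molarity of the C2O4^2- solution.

0.2937 mol/L

n(KMnO4) = 0.02492 L × 0.2325 mol/L = 5.794 × 10^-3 mol
From the 5:2 mole ratio, n(C2O4^2-) = 5/2 × 5.794 × 10^-3 = 0.01448 mol
[C2O4^2-] = 0.01448 mol / 0.04932 L = 0.2937 mol/L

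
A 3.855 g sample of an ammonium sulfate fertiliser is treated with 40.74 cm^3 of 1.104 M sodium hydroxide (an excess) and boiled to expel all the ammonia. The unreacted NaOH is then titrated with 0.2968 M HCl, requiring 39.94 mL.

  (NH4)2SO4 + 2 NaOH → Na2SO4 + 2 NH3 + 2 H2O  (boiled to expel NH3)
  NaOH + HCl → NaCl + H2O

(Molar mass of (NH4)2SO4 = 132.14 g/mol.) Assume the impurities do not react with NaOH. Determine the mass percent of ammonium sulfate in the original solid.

56.77 %

n(NaOH) added = 0.04074 × 1.104 = 0.04498 mol
n(HCl) used in back-titration = 0.03994 × 0.2968 = 0.01185 mol
n(NaOH) left over = 0.01185 mol (1:1 ratio)
n(NaOH) consumed by analyte = 0.04498 − 0.01185 = 0.03312 mol
From the 1:2 ratio, n((NH4)2SO4) = 1/2 × 0.03312 = 0.01656 mol
mass of (NH4)2SO4 = 0.01656 × 132.14 = 2.188 g
% (NH4)2SO4 = 2.188 / 3.855 × 100 = 56.77 %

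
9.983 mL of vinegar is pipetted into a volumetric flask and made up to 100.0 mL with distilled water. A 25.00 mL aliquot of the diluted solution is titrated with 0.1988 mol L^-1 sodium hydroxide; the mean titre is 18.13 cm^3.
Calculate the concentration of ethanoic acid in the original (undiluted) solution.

1.444 mol/L

CH3COOH + NaOH → CH3COONa + H2O
n(NaOH) = 0.01813 × 0.1988 = 3.604 × 10^-3 mol
n(CH3COOH) in the aliquot = 3.604 × 10^-3 mol (1:1 ratio)
[CH3COOH]_dilute = 3.604 × 10^-3 / 0.02500 = 0.1442 mol/L
Dilution factor = 100.0 / 9.983 = 10.02
[CH3COOH]_stock = 0.1442 × 10.02 = 1.444 mol/L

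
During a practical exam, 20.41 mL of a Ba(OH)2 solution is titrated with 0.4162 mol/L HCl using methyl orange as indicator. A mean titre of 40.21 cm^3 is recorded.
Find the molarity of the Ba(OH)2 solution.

Ba(OH)2 + 2 HCl → BaCl2 + 2 H2O
n(HCl) = 0.04021 L × 0.4162 mol/L = 0.01674 mol
From the 1:2 mole ratio, n(Ba(OH)2) = 1/2 × 0.01674 = 8.368 × 10^-3 mol
[Ba(OH)2] = 8.368 × 10^-3 mol / 0.02041 L = 0.4100 mol/L

0.4100 mol/L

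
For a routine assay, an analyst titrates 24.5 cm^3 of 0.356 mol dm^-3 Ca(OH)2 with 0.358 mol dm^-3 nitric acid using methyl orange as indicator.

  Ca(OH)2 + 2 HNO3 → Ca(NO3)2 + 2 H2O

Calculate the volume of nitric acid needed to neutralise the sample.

n(Ca(OH)2) = 0.0245 L × 0.356 mol/L = 8.72 × 10^-3 mol
From the 2:1 stoichiometry, n(HNO3) = 2/1 × 8.72 × 10^-3 = 0.0174 mol
V(HNO3) = 0.0174 mol / 0.358 mol/L = 0.0487 L = 48.7 mL

48.7 mL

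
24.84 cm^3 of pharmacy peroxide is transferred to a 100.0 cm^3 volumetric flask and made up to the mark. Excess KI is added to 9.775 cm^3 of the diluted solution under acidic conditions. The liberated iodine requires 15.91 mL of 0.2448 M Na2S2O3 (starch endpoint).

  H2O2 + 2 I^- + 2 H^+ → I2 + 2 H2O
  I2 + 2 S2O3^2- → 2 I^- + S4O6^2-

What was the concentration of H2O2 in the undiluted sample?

0.8020 M

n(S2O3^2-) = 0.01591 × 0.2448 = 3.895 × 10^-3 mol
n(I2) = n(S2O3^2-)/2 = 1.947 × 10^-3 mol
n(H2O2) in the aliquot = 1.947 × 10^-3 mol (1:1 ratio)
[H2O2]_dilute = 1.947 × 10^-3 / 0.009775 = 0.1992 mol/L
[H2O2]_original = 0.1992 × 100.0/24.84 = 0.8020 mol/L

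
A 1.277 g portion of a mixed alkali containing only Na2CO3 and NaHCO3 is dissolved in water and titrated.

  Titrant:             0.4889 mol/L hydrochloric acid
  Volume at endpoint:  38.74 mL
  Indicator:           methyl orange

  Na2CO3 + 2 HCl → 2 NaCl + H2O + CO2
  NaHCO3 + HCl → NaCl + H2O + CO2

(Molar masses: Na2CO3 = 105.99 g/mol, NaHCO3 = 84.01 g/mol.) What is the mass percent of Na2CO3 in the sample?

42.03 %

n(HCl) = 0.03874 × 0.4889 = 0.01894 mol
Let x = n(Na2CO3), y = n(NaHCO3).
Titrant: 2x + 1y = 0.01894;  mass: 105.99x + 84.01y = 1.277
Solving, x = 5.064 × 10^-3 mol, y = 8.811 × 10^-3 mol
mass of Na2CO3 = 5.064 × 10^-3 × 105.99 = 0.5368 g
% Na2CO3 = 0.5368 / 1.277 × 100 = 42.03 %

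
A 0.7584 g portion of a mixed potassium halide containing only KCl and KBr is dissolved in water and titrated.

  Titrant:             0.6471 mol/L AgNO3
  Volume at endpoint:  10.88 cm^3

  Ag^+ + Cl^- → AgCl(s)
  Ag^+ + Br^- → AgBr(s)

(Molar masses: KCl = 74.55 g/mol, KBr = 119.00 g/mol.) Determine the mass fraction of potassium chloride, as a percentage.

17.56 %

n(AgNO3) = 0.01088 × 0.6471 = 7.040 × 10^-3 mol
Let x = n(KCl), y = n(KBr).
Titrant: 1x + 1y = 7.040 × 10^-3;  mass: 74.55x + 119.00y = 0.7584
Solving, x = 1.787 × 10^-3 mol, y = 5.254 × 10^-3 mol
mass of KCl = 1.787 × 10^-3 × 74.55 = 0.1332 g
% KCl = 0.1332 / 0.7584 × 100 = 17.56 %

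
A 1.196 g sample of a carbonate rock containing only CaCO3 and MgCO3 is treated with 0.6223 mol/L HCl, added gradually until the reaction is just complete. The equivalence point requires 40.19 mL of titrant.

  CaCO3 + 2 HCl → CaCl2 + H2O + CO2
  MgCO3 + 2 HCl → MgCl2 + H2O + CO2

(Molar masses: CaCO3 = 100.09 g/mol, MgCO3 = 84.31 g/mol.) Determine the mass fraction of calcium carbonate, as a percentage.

n(HCl) = 0.04019 × 0.6223 = 0.02501 mol
Let x = n(CaCO3), y = n(MgCO3).
Titrant: 2x + 2y = 0.02501;  mass: 100.09x + 84.31y = 1.196
Solving, x = 8.979 × 10^-3 mol, y = 3.526 × 10^-3 mol
mass of CaCO3 = 8.979 × 10^-3 × 100.09 = 0.8987 g
% CaCO3 = 0.8987 / 1.196 × 100 = 75.15 %

75.15 %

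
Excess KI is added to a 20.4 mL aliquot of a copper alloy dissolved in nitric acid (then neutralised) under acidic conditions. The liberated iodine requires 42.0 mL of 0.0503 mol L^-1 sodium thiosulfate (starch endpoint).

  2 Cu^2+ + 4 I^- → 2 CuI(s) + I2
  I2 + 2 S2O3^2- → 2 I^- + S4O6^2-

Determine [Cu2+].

n(S2O3^2-) = 0.0420 × 0.0503 = 2.11 × 10^-3 mol
n(I2) = n(S2O3^2-)/2 = 1.06 × 10^-3 mol
From the 2:1 ratio, n(Cu2+) in the aliquot = 2/1 × 1.06 × 10^-3 = 2.11 × 10^-3 mol
[Cu2+] = 2.11 × 10^-3 / 0.0204 = 0.104 mol/L

0.104 mol/L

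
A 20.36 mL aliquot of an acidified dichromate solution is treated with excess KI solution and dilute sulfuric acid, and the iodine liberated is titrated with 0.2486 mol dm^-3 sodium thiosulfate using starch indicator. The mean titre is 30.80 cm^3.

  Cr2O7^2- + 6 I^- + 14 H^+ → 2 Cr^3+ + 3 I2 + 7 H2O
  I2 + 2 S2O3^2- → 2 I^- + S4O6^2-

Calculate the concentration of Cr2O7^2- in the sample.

n(S2O3^2-) = 0.03080 × 0.2486 = 7.657 × 10^-3 mol
n(I2) = n(S2O3^2-)/2 = 3.828 × 10^-3 mol
From the 1:3 ratio, n(Cr2O7^2-) in the aliquot = 1/3 × 3.828 × 10^-3 = 1.276 × 10^-3 mol
[Cr2O7^2-] = 1.276 × 10^-3 / 0.02036 = 0.06268 mol/L

0.06268 mol/L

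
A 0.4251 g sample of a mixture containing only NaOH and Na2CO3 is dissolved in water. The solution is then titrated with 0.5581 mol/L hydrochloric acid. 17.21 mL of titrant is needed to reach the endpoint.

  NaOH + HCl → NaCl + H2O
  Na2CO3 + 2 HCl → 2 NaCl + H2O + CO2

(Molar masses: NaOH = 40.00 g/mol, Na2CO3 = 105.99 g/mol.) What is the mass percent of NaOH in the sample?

n(HCl) = 0.01721 × 0.5581 = 9.605 × 10^-3 mol
Let x = n(NaOH), y = n(Na2CO3).
Titrant: 1x + 2y = 9.605 × 10^-3;  mass: 40.00x + 105.99y = 0.4251
Solving, x = 6.457 × 10^-3 mol, y = 1.574 × 10^-3 mol
mass of NaOH = 6.457 × 10^-3 × 40.00 = 0.2583 g
% NaOH = 0.2583 / 0.4251 × 100 = 60.76 %

60.76 %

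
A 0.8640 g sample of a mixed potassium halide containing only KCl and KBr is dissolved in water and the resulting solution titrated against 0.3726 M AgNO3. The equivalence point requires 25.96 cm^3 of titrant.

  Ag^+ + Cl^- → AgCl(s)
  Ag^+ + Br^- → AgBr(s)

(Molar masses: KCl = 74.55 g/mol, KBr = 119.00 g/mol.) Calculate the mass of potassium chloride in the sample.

n(AgNO3) = 0.02596 × 0.3726 = 9.673 × 10^-3 mol
Let x = n(KCl), y = n(KBr).
Titrant: 1x + 1y = 9.673 × 10^-3;  mass: 74.55x + 119.00y = 0.8640
Solving, x = 6.458 × 10^-3 mol, y = 3.215 × 10^-3 mol
mass of KCl = 6.458 × 10^-3 × 74.55 = 0.4814 g

0.4814 g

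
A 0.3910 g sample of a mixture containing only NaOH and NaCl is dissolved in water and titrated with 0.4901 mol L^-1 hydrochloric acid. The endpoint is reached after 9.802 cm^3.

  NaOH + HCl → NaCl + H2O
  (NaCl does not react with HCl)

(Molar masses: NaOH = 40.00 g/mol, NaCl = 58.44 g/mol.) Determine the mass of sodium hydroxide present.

n(HCl) = 0.009802 × 0.4901 = 4.804 × 10^-3 mol
Let x = n(NaOH), y = n(NaCl).
Titrant: 1x = 4.804 × 10^-3;  mass: 40.00x + 58.44y = 0.3910
Solving, x = 4.804 × 10^-3 mol, y = 3.402 × 10^-3 mol
mass of NaOH = 4.804 × 10^-3 × 40.00 = 0.1922 g

0.1922 g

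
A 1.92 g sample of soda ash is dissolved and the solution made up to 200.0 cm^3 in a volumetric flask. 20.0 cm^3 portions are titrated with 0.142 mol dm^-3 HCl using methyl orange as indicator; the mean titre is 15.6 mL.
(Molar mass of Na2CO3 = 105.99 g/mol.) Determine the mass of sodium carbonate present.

Na2CO3 + 2 HCl → 2 NaCl + H2O + CO2
n(HCl) per titration = 0.0156 × 0.142 = 2.22 × 10^-3 mol
From the 1:2 ratio, n(Na2CO3) in each aliquot = 1/2 × 2.22 × 10^-3 = 1.11 × 10^-3 mol
n(Na2CO3) in the whole flask = 1.11 × 10^-3 × 200.0/20.0 = 0.0111 mol
mass of Na2CO3 = 0.0111 × 105.99 = 1.17 g

1.17 g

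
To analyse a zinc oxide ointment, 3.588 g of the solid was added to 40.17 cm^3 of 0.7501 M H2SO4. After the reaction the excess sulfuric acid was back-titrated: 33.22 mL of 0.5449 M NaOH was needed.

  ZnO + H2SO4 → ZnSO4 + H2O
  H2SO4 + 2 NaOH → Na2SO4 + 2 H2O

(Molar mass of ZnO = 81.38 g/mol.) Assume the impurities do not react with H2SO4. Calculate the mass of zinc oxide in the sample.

n(H2SO4) added = 0.04017 × 0.7501 = 0.03013 mol
n(NaOH) used in back-titration = 0.03322 × 0.5449 = 0.01810 mol
From the 1:2 ratio, n(H2SO4) left over = 1/2 × 0.01810 = 9.051 × 10^-3 mol
n(H2SO4) consumed by analyte = 0.03013 − 9.051 × 10^-3 = 0.02108 mol
n(ZnO) = 0.02108 mol (1:1 ratio)
mass of ZnO = 0.02108 × 81.38 = 1.716 g

1.716 g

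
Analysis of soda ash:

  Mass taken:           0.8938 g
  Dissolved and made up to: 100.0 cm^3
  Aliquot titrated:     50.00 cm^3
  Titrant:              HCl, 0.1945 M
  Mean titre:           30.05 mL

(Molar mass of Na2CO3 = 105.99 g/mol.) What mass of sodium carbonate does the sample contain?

0.6195 g

Na2CO3 + 2 HCl → 2 NaCl + H2O + CO2
n(HCl) per titration = 0.03005 × 0.1945 = 5.845 × 10^-3 mol
From the 1:2 ratio, n(Na2CO3) in each aliquot = 1/2 × 5.845 × 10^-3 = 2.922 × 10^-3 mol
n(Na2CO3) in the whole flask = 2.922 × 10^-3 × 100.0/50.00 = 5.845 × 10^-3 mol
mass of Na2CO3 = 5.845 × 10^-3 × 105.99 = 0.6195 g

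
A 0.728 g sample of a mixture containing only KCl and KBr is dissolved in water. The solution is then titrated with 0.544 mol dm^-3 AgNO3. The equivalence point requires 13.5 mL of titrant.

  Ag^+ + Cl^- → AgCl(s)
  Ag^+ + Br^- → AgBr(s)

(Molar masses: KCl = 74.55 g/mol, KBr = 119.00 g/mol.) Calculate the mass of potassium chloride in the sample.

0.245 g

n(AgNO3) = 0.0135 × 0.544 = 7.34 × 10^-3 mol
Let x = n(KCl), y = n(KBr).
Titrant: 1x + 1y = 7.34 × 10^-3;  mass: 74.55x + 119.00y = 0.728
Solving, x = 3.28 × 10^-3 mol, y = 4.06 × 10^-3 mol
mass of KCl = 3.28 × 10^-3 × 74.55 = 0.245 g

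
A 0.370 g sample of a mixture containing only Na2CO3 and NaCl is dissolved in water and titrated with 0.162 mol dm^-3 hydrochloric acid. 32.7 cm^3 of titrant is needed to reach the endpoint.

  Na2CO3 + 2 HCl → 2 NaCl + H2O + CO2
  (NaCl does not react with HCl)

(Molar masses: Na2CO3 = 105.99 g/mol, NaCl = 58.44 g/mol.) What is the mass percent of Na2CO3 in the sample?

75.9 %

n(HCl) = 0.0327 × 0.162 = 5.30 × 10^-3 mol
Let x = n(Na2CO3), y = n(NaCl).
Titrant: 2x = 5.30 × 10^-3;  mass: 105.99x + 58.44y = 0.370
Solving, x = 2.65 × 10^-3 mol, y = 1.53 × 10^-3 mol
mass of Na2CO3 = 2.65 × 10^-3 × 105.99 = 0.281 g
% Na2CO3 = 0.281 / 0.370 × 100 = 75.9 %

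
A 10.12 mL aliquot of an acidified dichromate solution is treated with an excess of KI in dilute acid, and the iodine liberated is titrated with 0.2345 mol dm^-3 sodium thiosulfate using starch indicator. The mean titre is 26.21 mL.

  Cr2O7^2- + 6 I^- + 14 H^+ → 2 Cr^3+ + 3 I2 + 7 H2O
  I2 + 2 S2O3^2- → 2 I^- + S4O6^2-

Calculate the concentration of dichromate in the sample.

n(S2O3^2-) = 0.02621 × 0.2345 = 6.146 × 10^-3 mol
n(I2) = n(S2O3^2-)/2 = 3.073 × 10^-3 mol
From the 1:3 ratio, n(Cr2O7^2-) in the aliquot = 1/3 × 3.073 × 10^-3 = 1.024 × 10^-3 mol
[Cr2O7^2-] = 1.024 × 10^-3 / 0.01012 = 0.1012 mol/L

0.1012 mol/L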